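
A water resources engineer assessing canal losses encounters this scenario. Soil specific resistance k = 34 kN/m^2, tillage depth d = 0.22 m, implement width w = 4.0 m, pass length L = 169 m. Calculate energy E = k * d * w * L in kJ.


E = k * d * w * L
  = 34 * 0.22 * 4.0 * 169
  = 5056.48 kJ


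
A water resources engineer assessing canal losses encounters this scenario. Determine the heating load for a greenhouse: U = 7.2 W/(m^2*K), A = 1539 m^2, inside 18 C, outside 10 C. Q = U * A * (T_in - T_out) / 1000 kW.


dT = 18 - (10) = 8 K
Q = U * A * dT
  = 7.2 * 1539 * 8
  = 88646.40 W = 88.65 kW


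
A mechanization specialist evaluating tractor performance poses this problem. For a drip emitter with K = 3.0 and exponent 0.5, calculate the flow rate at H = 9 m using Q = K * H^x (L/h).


Q = K * H^x
  = 3.0 * 9^0.5
  = 3.0 * 3
  = 9 L/h


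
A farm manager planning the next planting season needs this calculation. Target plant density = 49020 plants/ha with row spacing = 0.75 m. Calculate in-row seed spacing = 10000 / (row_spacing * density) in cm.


spacing = 10000 / (row_sp * density)
        = 10000 / (0.75 * 49020)
        = 10000 / 36765
        = 0.27200 m = 27.20 cm


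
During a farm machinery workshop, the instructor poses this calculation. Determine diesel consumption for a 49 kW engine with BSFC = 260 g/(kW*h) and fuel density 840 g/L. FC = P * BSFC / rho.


FC = P * BSFC / rho_fuel
   = 49 * 260 / 840
   = 12740 / 840
   = 15.17 L/h


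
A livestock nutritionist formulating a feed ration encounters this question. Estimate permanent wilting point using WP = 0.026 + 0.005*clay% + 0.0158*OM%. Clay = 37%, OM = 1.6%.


WP = 0.026 + 0.005*37 + 0.0158*1.6
   = 0.026 + 0.1850 + 0.0253
   = 0.2363


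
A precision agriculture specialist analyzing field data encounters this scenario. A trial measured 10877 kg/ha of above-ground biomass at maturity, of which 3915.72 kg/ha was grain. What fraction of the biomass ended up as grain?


HI = grain_yield / biomass
   = 3915.72 / 10877
   = 0.36


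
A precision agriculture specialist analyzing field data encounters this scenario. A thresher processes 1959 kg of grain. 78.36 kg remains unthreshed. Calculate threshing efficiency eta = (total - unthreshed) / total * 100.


eta = (total - unthreshed) / total * 100
    = (1959 - 78.36) / 1959 * 100
    = 1880.64 / 1959 * 100
    = 96%


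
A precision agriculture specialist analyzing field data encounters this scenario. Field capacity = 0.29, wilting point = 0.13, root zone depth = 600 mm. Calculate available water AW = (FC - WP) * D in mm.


AW = (FC - WP) * D
   = (0.29 - 0.13) * 600
   = 0.16 * 600
   = 96 mm


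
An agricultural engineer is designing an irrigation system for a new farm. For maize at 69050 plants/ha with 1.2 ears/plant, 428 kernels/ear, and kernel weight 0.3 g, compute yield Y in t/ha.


Y = density * ears * kernels * kw
  = 69050 * 1.2 * 428 * 0.3 g/ha
  = 10639224 g/ha
  = 10639.22 kg/ha = 10.64 t/ha


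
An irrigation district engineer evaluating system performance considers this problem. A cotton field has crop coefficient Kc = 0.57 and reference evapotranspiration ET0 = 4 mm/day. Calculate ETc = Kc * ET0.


ETc = Kc * ET0
    = 0.57 * 4
    = 2.28 mm/day


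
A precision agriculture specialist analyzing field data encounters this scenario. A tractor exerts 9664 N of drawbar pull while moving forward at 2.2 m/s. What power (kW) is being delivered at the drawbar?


P = F * v / 1000
  = 9664 * 2.2 / 1000
  = 21260.80 / 1000
  = 21.26 kW


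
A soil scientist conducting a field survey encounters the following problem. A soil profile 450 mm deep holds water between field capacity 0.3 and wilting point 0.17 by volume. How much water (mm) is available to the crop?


AW = (FC - WP) * D
   = (0.3 - 0.17) * 450
   = 0.13 * 450
   = 58.50 mm


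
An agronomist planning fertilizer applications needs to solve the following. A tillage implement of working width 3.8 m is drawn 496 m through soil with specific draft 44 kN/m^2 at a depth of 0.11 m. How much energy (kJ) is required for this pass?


E = k * d * w * L
  = 44 * 0.11 * 3.8 * 496
  = 9122.43 kJ


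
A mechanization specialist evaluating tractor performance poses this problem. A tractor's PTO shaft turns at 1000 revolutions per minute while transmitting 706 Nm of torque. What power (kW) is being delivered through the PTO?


P = 2*pi*n*T / 60000
  = 2*pi * 1000 * 706 / 60000
  = 4435928.83 / 60000
  = 73.93 kW


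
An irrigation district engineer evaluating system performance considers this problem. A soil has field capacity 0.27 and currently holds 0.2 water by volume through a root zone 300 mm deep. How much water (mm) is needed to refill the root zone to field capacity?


SMD = (FC - theta) * D
    = (0.27 - 0.2) * 300
    = 0.070 * 300
    = 21 mm


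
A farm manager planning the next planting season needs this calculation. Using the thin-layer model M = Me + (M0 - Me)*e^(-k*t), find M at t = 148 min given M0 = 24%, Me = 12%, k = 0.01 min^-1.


M = Me + (M0 - Me) * e^(-k*t)
  = 12 + (24 - 12) * e^(-0.01*148)
  = 12 + 12 * e^(-1.480)
  = 12 + 12 * 0.22764
  = 12 + 2.7317
  = 14.73%


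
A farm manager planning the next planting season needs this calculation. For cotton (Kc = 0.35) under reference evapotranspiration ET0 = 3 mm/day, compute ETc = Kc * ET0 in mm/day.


ETc = Kc * ET0
    = 0.35 * 3
    = 1.05 mm/day


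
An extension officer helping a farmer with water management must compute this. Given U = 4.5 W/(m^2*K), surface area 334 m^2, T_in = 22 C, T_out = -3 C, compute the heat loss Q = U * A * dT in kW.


dT = 22 - (-3) = 25 K
Q = U * A * dT
  = 4.5 * 334 * 25
  = 37575 W = 37.58 kW


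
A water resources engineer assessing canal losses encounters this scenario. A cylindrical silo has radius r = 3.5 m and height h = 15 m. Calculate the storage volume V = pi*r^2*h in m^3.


V = pi * r^2 * h
  = pi * 3.5^2 * 15
  = pi * 12.25 * 15
  = 577.27 m^3


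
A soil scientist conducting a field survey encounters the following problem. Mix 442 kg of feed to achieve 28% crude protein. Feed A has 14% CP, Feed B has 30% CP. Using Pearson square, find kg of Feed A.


parts_A = CP_b - target = 30 - 28 = 2
parts_B = target - CP_a = 28 - 14 = 14
total_parts = 2 + 14 = 16
Feed A = 442 * 2 / 16 = 55.25 kg
Feed B = 442 * 14 / 16 = 386.75 kg

55.25 kg


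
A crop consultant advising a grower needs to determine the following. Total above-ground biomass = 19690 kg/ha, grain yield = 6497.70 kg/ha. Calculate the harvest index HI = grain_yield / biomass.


HI = grain_yield / biomass
   = 6497.70 / 19690
   = 0.33


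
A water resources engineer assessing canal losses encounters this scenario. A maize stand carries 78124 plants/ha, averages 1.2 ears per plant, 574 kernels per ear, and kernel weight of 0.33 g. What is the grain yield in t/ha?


Y = density * ears * kernels * kw
  = 78124 * 1.2 * 574 * 0.33 g/ha
  = 17757897.70 g/ha
  = 17757.90 kg/ha = 17.76 t/ha


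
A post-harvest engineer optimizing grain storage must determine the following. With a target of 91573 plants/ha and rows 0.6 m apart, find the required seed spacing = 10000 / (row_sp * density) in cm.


spacing = 10000 / (row_sp * density)
        = 10000 / (0.6 * 91573)
        = 10000 / 54943.80
        = 0.18200 m = 18.20 cm


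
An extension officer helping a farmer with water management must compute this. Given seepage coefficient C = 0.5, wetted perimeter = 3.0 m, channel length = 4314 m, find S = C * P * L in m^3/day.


S = C * P * L
  = 0.5 * 3.0 * 4314
  = 6471 m^3/day


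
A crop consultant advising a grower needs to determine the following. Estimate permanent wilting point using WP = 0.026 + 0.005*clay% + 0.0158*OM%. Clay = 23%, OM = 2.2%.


WP = 0.026 + 0.005*23 + 0.0158*2.2
   = 0.026 + 0.1150 + 0.0348
   = 0.1758


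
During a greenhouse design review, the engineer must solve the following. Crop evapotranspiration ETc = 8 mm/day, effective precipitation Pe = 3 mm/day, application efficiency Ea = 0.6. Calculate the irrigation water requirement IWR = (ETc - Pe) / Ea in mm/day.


IWR = (ETc - Pe) / Ea
    = (8 - 3) / 0.6
    = 5 / 0.6
    = 8.33 mm/day


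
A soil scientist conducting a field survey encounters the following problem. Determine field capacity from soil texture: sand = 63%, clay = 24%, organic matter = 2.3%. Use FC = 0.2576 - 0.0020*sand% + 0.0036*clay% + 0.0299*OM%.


FC = 0.2576 - 0.0020*63 + 0.0036*24 + 0.0299*2.3
   = 0.2576 - 0.1260 + 0.0864 + 0.0688
   = 0.2868


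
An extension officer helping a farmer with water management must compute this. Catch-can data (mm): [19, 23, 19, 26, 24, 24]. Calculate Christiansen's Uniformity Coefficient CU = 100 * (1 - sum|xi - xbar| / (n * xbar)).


xbar = 135 / 6 = 22.500
sum|xi - xbar| = 14
CU = 100 * (1 - 14 / (6 * 22.500))
   = 100 * (1 - 0.1037)
   = 89.63%


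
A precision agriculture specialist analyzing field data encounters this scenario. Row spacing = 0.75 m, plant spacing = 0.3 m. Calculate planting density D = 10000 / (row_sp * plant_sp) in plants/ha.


D = 10000 / (row_sp * plant_sp)
  = 10000 / (0.75 * 0.3)
  = 10000 / 0.2250
  = 44444.44 plants/ha


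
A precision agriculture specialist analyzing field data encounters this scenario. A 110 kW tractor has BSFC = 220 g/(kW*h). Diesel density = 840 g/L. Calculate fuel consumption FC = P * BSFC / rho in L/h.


FC = P * BSFC / rho_fuel
   = 110 * 220 / 840
   = 24200 / 840
   = 28.81 L/h


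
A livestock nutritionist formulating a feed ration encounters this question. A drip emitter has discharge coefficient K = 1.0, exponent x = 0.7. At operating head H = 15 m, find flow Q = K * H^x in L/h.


Q = K * H^x
  = 1.0 * 15^0.7
  = 1.0 * 6.6568
  = 6.66 L/h


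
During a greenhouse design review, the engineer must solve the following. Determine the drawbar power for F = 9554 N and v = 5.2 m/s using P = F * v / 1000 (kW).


P = F * v / 1000
  = 9554 * 5.2 / 1000
  = 49680.80 / 1000
  = 49.68 kW


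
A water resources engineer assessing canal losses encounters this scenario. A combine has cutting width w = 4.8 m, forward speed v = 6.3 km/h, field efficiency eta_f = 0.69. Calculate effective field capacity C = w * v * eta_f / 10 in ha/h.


C = w * v * eta_f / 10
  = 4.8 * 6.3 * 0.69 / 10
  = 20.87 / 10
  = 2.09 ha/h


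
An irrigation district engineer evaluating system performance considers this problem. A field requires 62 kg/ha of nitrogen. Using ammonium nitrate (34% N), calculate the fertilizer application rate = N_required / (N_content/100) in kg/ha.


Rate = N_required / (N_content / 100)
     = 62 / (34 / 100)
     = 62 / 0.34
     = 182.35 kg/ha


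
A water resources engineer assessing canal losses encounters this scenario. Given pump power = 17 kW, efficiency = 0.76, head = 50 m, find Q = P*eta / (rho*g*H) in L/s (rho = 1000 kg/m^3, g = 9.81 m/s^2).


Q = (P * 1000 * eta) / (rho * g * H)
  = (17 * 1000 * 0.76) / (1000 * 9.81 * 50)
  = 12920 / 490500
  = 0.02634 m^3/s = 26.34 L/s


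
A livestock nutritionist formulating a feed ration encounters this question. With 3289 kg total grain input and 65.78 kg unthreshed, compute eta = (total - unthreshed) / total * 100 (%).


eta = (total - unthreshed) / total * 100
    = (3289 - 65.78) / 3289 * 100
    = 3223.22 / 3289 * 100
    = 98%


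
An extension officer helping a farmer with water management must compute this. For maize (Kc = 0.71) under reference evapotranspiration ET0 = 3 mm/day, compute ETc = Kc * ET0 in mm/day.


ETc = Kc * ET0
    = 0.71 * 3
    = 2.13 mm/day


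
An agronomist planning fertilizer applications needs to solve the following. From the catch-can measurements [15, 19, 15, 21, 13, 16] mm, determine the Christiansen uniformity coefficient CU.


xbar = 99 / 6 = 16.500
sum|xi - xbar| = 14
CU = 100 * (1 - 14 / (6 * 16.500))
   = 100 * (1 - 0.1414)
   = 85.86%


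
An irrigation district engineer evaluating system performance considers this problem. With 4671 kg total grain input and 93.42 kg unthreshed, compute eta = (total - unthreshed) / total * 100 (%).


eta = (total - unthreshed) / total * 100
    = (4671 - 93.42) / 4671 * 100
    = 4577.58 / 4671 * 100
    = 98%


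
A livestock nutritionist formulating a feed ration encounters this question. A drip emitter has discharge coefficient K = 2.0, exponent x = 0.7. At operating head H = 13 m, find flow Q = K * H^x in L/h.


Q = K * H^x
  = 2.0 * 13^0.7
  = 2.0 * 6.0223
  = 12.04 L/h


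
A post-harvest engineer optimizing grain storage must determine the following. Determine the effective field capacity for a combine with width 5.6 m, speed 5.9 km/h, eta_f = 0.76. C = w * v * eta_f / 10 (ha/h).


C = w * v * eta_f / 10
  = 5.6 * 5.9 * 0.76 / 10
  = 25.11 / 10
  = 2.51 ha/h


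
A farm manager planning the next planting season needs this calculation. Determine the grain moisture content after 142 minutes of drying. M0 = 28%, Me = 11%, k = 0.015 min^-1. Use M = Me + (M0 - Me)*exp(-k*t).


M = Me + (M0 - Me) * e^(-k*t)
  = 11 + (28 - 11) * e^(-0.015*142)
  = 11 + 17 * e^(-2.130)
  = 11 + 17 * 0.11884
  = 11 + 2.0202
  = 13.02%


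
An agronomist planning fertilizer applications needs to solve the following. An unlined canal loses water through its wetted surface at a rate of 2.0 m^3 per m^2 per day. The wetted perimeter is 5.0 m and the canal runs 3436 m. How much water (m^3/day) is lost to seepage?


S = C * P * L
  = 2.0 * 5.0 * 3436
  = 34360 m^3/day


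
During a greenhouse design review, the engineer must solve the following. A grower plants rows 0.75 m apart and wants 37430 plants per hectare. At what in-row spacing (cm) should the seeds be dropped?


spacing = 10000 / (row_sp * density)
        = 10000 / (0.75 * 37430)
        = 10000 / 28072.50
        = 0.35622 m = 35.62 cm


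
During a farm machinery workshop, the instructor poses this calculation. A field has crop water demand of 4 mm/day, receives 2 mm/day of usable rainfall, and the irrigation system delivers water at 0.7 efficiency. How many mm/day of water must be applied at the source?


IWR = (ETc - Pe) / Ea
    = (4 - 2) / 0.7
    = 2 / 0.7
    = 2.86 mm/day


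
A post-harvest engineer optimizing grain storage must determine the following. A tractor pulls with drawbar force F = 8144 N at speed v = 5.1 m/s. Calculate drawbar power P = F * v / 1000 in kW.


P = F * v / 1000
  = 8144 * 5.1 / 1000
  = 41534.40 / 1000
  = 41.53 kW


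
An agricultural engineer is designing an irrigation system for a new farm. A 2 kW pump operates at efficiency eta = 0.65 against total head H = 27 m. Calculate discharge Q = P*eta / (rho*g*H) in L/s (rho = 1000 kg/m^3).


Q = (P * 1000 * eta) / (rho * g * H)
  = (2 * 1000 * 0.65) / (1000 * 9.81 * 27)
  = 1300 / 264870
  = 0.00491 m^3/s = 4.91 L/s


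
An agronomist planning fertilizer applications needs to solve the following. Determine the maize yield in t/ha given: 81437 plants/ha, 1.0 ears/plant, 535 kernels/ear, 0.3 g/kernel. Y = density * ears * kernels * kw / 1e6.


Y = density * ears * kernels * kw
  = 81437 * 1.0 * 535 * 0.3 g/ha
  = 13070638.50 g/ha
  = 13070.64 kg/ha = 13.07 t/ha


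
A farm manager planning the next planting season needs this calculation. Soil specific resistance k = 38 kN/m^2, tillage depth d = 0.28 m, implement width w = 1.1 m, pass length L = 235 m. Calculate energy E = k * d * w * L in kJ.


E = k * d * w * L
  = 38 * 0.28 * 1.1 * 235
  = 2750.44 kJ


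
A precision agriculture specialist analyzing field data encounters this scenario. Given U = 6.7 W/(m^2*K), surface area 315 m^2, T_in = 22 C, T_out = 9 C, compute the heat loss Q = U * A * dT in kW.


dT = 22 - (9) = 13 K
Q = U * A * dT
  = 6.7 * 315 * 13
  = 27436.50 W = 27.44 kW


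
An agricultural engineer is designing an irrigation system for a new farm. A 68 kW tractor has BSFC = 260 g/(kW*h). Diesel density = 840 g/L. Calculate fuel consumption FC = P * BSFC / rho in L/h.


FC = P * BSFC / rho_fuel
   = 68 * 260 / 840
   = 17680 / 840
   = 21.05 L/h


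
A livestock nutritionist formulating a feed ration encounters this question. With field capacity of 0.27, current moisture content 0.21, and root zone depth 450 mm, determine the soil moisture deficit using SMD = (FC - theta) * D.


SMD = (FC - theta) * D
    = (0.27 - 0.21) * 450
    = 0.060 * 450
    = 27 mm


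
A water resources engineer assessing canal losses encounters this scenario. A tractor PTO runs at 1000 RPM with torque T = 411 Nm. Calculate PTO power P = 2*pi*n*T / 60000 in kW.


P = 2*pi*n*T / 60000
  = 2*pi * 1000 * 411 / 60000
  = 2582389.16 / 60000
  = 43.04 kW


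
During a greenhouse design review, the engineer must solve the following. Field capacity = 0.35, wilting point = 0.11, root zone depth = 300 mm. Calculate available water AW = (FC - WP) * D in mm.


AW = (FC - WP) * D
   = (0.35 - 0.11) * 300
   = 0.24 * 300
   = 72 mm


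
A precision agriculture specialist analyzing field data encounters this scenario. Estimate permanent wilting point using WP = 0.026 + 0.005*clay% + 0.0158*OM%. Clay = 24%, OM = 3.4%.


WP = 0.026 + 0.005*24 + 0.0158*3.4
   = 0.026 + 0.1200 + 0.0537
   = 0.1997


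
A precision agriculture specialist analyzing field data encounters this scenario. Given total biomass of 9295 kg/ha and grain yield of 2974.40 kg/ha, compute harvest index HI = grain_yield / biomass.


HI = grain_yield / biomass
   = 2974.40 / 9295
   = 0.32


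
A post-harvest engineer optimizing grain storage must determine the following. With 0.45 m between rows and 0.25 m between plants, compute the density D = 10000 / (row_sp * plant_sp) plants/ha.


D = 10000 / (row_sp * plant_sp)
  = 10000 / (0.45 * 0.25)
  = 10000 / 0.1125
  = 88888.89 plants/ha


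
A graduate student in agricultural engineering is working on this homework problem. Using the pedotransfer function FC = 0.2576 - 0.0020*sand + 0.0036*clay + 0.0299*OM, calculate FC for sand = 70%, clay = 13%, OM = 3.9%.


FC = 0.2576 - 0.0020*70 + 0.0036*13 + 0.0299*3.9
   = 0.2576 - 0.1400 + 0.0468 + 0.1166
   = 0.2810


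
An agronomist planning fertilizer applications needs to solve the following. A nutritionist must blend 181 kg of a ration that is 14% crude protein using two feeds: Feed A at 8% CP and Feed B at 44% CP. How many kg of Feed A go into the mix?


parts_A = CP_b - target = 44 - 14 = 30
parts_B = target - CP_a = 14 - 8 = 6
total_parts = 30 + 6 = 36
Feed A = 181 * 30 / 36 = 150.83 kg
Feed B = 181 * 6 / 36 = 30.17 kg

150.83 kg


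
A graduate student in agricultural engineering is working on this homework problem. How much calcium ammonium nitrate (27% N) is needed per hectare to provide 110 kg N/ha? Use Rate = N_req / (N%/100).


Rate = N_required / (N_content / 100)
     = 110 / (27 / 100)
     = 110 / 0.27
     = 407.41 kg/ha


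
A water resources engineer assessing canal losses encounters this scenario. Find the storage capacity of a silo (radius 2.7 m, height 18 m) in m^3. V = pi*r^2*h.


V = pi * r^2 * h
  = pi * 2.7^2 * 18
  = pi * 7.29 * 18
  = 412.24 m^3


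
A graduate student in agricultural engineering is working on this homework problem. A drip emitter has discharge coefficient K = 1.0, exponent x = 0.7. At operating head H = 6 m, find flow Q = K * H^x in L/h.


Q = K * H^x
  = 1.0 * 6^0.7
  = 1.0 * 3.5051
  = 3.51 L/h


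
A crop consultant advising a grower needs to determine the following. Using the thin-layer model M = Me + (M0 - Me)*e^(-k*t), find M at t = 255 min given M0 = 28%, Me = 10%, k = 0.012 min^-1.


M = Me + (M0 - Me) * e^(-k*t)
  = 10 + (28 - 10) * e^(-0.012*255)
  = 10 + 18 * e^(-3.060)
  = 10 + 18 * 0.04689
  = 10 + 0.8440
  = 10.84%


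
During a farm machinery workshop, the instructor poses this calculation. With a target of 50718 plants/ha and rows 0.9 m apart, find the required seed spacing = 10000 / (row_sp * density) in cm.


spacing = 10000 / (row_sp * density)
        = 10000 / (0.9 * 50718)
        = 10000 / 45646.20
        = 0.21908 m = 21.91 cm


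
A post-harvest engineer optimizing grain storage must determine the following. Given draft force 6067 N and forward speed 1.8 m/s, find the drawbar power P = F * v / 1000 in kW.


P = F * v / 1000
  = 6067 * 1.8 / 1000
  = 10920.60 / 1000
  = 10.92 kW


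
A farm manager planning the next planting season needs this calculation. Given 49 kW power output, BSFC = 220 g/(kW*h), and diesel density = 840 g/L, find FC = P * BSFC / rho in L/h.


FC = P * BSFC / rho_fuel
   = 49 * 220 / 840
   = 10780 / 840
   = 12.83 L/h


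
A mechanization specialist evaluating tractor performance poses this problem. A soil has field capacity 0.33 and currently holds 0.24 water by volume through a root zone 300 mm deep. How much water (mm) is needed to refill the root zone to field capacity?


SMD = (FC - theta) * D
    = (0.33 - 0.24) * 300
    = 0.090 * 300
    = 27 mm


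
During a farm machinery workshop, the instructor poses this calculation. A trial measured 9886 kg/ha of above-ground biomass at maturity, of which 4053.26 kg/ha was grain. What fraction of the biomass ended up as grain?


HI = grain_yield / biomass
   = 4053.26 / 9886
   = 0.41


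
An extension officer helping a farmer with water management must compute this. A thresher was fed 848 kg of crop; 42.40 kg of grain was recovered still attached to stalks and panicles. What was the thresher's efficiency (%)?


eta = (total - unthreshed) / total * 100
    = (848 - 42.40) / 848 * 100
    = 805.60 / 848 * 100
    = 95%


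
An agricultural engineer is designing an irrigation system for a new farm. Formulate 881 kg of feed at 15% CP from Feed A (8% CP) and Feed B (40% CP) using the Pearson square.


parts_A = CP_b - target = 40 - 15 = 25
parts_B = target - CP_a = 15 - 8 = 7
total_parts = 25 + 7 = 32
Feed A = 881 * 25 / 32 = 688.28 kg
Feed B = 881 * 7 / 32 = 192.72 kg

688.28 kg


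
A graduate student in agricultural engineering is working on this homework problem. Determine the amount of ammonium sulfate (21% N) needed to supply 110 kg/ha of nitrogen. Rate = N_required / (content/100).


Rate = N_required / (N_content / 100)
     = 110 / (21 / 100)
     = 110 / 0.21
     = 523.81 kg/ha


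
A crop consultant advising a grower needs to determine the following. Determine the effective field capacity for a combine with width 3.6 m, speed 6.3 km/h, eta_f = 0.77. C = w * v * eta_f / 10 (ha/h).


C = w * v * eta_f / 10
  = 3.6 * 6.3 * 0.77 / 10
  = 17.46 / 10
  = 1.75 ha/h


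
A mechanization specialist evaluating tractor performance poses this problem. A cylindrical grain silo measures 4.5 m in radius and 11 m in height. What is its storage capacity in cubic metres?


V = pi * r^2 * h
  = pi * 4.5^2 * 11
  = pi * 20.25 * 11
  = 699.79 m^3


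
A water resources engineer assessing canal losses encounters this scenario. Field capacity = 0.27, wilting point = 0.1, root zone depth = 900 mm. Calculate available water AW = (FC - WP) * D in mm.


AW = (FC - WP) * D
   = (0.27 - 0.1) * 900
   = 0.17 * 900
   = 153 mm


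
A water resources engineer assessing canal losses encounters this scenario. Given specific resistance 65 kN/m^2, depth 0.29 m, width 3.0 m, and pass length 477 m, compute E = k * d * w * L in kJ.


E = k * d * w * L
  = 65 * 0.29 * 3.0 * 477
  = 26974.35 kJ


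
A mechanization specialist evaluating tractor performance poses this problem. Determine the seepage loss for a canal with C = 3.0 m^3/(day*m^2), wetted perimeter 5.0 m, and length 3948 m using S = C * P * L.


S = C * P * L
  = 3.0 * 5.0 * 3948
  = 59220 m^3/day


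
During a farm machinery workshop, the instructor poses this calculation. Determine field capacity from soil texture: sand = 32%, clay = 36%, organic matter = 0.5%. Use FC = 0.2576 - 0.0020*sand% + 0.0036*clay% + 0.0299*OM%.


FC = 0.2576 - 0.0020*32 + 0.0036*36 + 0.0299*0.5
   = 0.2576 - 0.0640 + 0.1296 + 0.0150
   = 0.3382


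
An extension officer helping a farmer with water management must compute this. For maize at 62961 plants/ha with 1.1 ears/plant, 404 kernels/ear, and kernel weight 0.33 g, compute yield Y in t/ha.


Y = density * ears * kernels * kw
  = 62961 * 1.1 * 404 * 0.33 g/ha
  = 9233356.57 g/ha
  = 9233.36 kg/ha = 9.23 t/ha


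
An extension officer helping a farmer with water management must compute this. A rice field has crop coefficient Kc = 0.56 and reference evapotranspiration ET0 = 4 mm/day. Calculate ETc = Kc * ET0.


ETc = Kc * ET0
    = 0.56 * 4
    = 2.24 mm/day


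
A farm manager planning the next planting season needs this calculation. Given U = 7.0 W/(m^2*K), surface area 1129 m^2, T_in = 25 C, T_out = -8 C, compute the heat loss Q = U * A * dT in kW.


dT = 25 - (-8) = 33 K
Q = U * A * dT
  = 7.0 * 1129 * 33
  = 260799 W = 260.80 kW


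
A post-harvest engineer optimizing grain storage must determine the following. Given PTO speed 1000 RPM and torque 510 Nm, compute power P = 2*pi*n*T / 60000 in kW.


P = 2*pi*n*T / 60000
  = 2*pi * 1000 * 510 / 60000
  = 3204424.51 / 60000
  = 53.41 kW


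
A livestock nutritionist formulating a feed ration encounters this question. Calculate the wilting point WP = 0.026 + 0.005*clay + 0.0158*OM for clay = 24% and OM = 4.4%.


WP = 0.026 + 0.005*24 + 0.0158*4.4
   = 0.026 + 0.1200 + 0.0695
   = 0.2155


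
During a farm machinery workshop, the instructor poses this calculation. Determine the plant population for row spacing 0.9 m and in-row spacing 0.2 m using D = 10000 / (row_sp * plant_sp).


D = 10000 / (row_sp * plant_sp)
  = 10000 / (0.9 * 0.2)
  = 10000 / 0.1800
  = 55555.56 plants/ha


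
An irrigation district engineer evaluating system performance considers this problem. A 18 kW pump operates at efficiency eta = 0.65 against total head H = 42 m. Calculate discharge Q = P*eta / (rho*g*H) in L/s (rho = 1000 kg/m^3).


Q = (P * 1000 * eta) / (rho * g * H)
  = (18 * 1000 * 0.65) / (1000 * 9.81 * 42)
  = 11700 / 412020
  = 0.02840 m^3/s = 28.40 L/s


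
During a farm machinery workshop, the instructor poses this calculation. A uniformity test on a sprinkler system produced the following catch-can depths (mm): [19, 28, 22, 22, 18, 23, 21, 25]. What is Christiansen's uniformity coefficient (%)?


xbar = 178 / 8 = 22.250
sum|xi - xbar| = 18.500
CU = 100 * (1 - 18.500 / (8 * 22.250))
   = 100 * (1 - 0.1039)
   = 89.61%


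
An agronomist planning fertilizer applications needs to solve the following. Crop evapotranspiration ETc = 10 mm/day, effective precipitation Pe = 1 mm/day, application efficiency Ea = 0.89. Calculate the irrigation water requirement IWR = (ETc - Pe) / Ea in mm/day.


IWR = (ETc - Pe) / Ea
    = (10 - 1) / 0.89
    = 9 / 0.89
    = 10.11 mm/day


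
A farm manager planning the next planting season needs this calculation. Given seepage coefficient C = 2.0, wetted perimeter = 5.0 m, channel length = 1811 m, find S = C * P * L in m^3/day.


S = C * P * L
  = 2.0 * 5.0 * 1811
  = 18110 m^3/day


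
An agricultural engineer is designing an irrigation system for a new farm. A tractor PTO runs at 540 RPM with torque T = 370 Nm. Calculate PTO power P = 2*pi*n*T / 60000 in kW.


P = 2*pi*n*T / 60000
  = 2*pi * 540 * 370 / 60000
  = 1255380.42 / 60000
  = 20.92 kW


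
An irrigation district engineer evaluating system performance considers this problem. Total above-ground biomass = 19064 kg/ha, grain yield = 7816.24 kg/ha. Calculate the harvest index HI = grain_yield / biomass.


HI = grain_yield / biomass
   = 7816.24 / 19064
   = 0.41


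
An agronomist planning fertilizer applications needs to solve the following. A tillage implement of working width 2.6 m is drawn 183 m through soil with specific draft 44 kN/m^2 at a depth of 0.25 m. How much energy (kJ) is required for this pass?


E = k * d * w * L
  = 44 * 0.25 * 2.6 * 183
  = 5233.80 kJ


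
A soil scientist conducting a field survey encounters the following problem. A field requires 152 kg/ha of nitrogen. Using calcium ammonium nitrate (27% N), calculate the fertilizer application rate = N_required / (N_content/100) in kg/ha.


Rate = N_required / (N_content / 100)
     = 152 / (27 / 100)
     = 152 / 0.27
     = 562.96 kg/ha


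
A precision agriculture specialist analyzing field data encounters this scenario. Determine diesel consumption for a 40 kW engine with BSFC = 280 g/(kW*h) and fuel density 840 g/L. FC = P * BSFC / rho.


FC = P * BSFC / rho_fuel
   = 40 * 280 / 840
   = 11200 / 840
   = 13.33 L/h


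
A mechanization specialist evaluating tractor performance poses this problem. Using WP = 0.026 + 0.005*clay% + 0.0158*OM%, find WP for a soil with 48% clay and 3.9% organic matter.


WP = 0.026 + 0.005*48 + 0.0158*3.9
   = 0.026 + 0.2400 + 0.0616
   = 0.3276


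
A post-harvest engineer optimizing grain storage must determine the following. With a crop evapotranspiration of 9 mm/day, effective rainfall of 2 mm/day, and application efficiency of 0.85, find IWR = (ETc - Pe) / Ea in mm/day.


IWR = (ETc - Pe) / Ea
    = (9 - 2) / 0.85
    = 7 / 0.85
    = 8.24 mm/day


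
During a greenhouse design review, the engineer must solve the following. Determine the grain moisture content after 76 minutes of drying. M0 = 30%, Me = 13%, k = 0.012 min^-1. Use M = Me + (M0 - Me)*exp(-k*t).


M = Me + (M0 - Me) * e^(-k*t)
  = 13 + (30 - 13) * e^(-0.012*76)
  = 13 + 17 * e^(-0.912)
  = 13 + 17 * 0.40172
  = 13 + 6.8292
  = 19.83%


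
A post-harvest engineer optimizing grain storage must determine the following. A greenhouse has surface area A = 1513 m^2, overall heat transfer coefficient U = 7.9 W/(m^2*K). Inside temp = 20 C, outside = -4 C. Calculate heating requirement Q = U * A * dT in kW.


dT = 20 - (-4) = 24 K
Q = U * A * dT
  = 7.9 * 1513 * 24
  = 286864.80 W = 286.86 kW


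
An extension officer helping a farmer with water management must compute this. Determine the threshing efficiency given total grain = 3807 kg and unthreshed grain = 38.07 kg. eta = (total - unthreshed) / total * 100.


eta = (total - unthreshed) / total * 100
    = (3807 - 38.07) / 3807 * 100
    = 3768.93 / 3807 * 100
    = 99%


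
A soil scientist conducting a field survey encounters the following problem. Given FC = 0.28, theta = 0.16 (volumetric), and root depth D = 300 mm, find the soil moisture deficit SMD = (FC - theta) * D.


SMD = (FC - theta) * D
    = (0.28 - 0.16) * 300
    = 0.120 * 300
    = 36 mm


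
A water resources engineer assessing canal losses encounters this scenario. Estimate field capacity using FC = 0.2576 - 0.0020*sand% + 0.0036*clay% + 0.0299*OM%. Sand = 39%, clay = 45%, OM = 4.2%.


FC = 0.2576 - 0.0020*39 + 0.0036*45 + 0.0299*4.2
   = 0.2576 - 0.0780 + 0.1620 + 0.1256
   = 0.4672


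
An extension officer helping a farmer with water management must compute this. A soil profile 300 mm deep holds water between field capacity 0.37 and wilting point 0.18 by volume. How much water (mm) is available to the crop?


AW = (FC - WP) * D
   = (0.37 - 0.18) * 300
   = 0.19 * 300
   = 57 mm


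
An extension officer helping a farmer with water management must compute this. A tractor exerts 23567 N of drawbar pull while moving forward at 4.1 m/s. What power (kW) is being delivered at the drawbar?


P = F * v / 1000
  = 23567 * 4.1 / 1000
  = 96624.70 / 1000
  = 96.62 kW


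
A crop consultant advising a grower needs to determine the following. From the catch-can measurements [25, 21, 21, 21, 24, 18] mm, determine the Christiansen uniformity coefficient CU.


xbar = 130 / 6 = 21.667
sum|xi - xbar| = 11.333
CU = 100 * (1 - 11.333 / (6 * 21.667))
   = 100 * (1 - 0.0872)
   = 91.28%


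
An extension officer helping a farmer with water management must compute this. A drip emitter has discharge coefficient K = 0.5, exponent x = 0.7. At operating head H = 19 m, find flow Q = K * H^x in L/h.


Q = K * H^x
  = 0.5 * 19^0.7
  = 0.5 * 7.8547
  = 3.93 L/h


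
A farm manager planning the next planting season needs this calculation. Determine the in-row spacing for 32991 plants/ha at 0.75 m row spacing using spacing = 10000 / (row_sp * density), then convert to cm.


spacing = 10000 / (row_sp * density)
        = 10000 / (0.75 * 32991)
        = 10000 / 24743.25
        = 0.40415 m = 40.42 cm


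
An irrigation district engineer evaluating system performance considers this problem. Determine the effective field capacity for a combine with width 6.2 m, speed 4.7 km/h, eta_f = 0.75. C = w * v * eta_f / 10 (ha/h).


C = w * v * eta_f / 10
  = 6.2 * 4.7 * 0.75 / 10
  = 21.86 / 10
  = 2.19 ha/h


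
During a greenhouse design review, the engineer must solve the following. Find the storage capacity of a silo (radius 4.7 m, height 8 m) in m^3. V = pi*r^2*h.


V = pi * r^2 * h
  = pi * 4.7^2 * 8
  = pi * 22.09 * 8
  = 555.18 m^3


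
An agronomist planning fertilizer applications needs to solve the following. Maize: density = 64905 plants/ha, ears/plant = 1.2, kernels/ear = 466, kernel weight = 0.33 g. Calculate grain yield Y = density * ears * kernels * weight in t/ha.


Y = density * ears * kernels * kw
  = 64905 * 1.2 * 466 * 0.33 g/ha
  = 11977309.08 g/ha
  = 11977.31 kg/ha = 11.98 t/ha


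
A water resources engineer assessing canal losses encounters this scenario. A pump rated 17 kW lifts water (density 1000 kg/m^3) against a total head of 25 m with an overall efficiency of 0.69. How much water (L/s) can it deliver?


Q = (P * 1000 * eta) / (rho * g * H)
  = (17 * 1000 * 0.69) / (1000 * 9.81 * 25)
  = 11730 / 245250
  = 0.04783 m^3/s = 47.83 L/s


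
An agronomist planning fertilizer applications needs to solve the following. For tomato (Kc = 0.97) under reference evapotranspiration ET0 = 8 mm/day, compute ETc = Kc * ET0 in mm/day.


ETc = Kc * ET0
    = 0.97 * 8
    = 7.76 mm/day


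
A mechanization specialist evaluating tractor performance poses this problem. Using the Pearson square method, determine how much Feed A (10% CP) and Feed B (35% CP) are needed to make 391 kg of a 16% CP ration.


parts_A = CP_b - target = 35 - 16 = 19
parts_B = target - CP_a = 16 - 10 = 6
total_parts = 19 + 6 = 25
Feed A = 391 * 19 / 25 = 297.16 kg
Feed B = 391 * 6 / 25 = 93.84 kg

297.16 kg


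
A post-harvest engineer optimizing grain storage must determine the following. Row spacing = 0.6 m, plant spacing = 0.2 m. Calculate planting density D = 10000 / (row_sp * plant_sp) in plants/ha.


D = 10000 / (row_sp * plant_sp)
  = 10000 / (0.6 * 0.2)
  = 10000 / 0.1200
  = 83333.33 plants/ha


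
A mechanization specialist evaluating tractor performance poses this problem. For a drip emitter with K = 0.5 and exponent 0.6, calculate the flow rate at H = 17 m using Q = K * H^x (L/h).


Q = K * H^x
  = 0.5 * 17^0.6
  = 0.5 * 5.4736
  = 2.74 L/h


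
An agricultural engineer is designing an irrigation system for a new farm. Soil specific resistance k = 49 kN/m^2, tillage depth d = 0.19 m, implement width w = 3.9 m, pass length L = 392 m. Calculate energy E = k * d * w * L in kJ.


E = k * d * w * L
  = 49 * 0.19 * 3.9 * 392
  = 14233.13 kJ


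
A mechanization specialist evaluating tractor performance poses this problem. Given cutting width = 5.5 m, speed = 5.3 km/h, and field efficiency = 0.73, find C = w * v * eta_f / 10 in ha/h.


C = w * v * eta_f / 10
  = 5.5 * 5.3 * 0.73 / 10
  = 21.28 / 10
  = 2.13 ha/h


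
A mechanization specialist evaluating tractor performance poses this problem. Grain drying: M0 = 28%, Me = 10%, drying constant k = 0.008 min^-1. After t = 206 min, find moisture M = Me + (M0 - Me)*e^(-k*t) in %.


M = Me + (M0 - Me) * e^(-k*t)
  = 10 + (28 - 10) * e^(-0.008*206)
  = 10 + 18 * e^(-1.648)
  = 10 + 18 * 0.19243
  = 10 + 3.4638
  = 13.46%


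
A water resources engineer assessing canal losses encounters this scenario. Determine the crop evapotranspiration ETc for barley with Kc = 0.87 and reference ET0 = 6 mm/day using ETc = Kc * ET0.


ETc = Kc * ET0
    = 0.87 * 6
    = 5.22 mm/day


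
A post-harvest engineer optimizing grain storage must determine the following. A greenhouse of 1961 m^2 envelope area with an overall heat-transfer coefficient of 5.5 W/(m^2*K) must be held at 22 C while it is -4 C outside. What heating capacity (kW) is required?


dT = 22 - (-4) = 26 K
Q = U * A * dT
  = 5.5 * 1961 * 26
  = 280423 W = 280.42 kW


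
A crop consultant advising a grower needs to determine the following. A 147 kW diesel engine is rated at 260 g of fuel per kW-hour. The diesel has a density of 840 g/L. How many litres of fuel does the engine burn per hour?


FC = P * BSFC / rho_fuel
   = 147 * 260 / 840
   = 38220 / 840
   = 45.50 L/h


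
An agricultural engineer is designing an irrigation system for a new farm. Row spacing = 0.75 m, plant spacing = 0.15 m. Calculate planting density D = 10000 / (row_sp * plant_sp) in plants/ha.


D = 10000 / (row_sp * plant_sp)
  = 10000 / (0.75 * 0.15)
  = 10000 / 0.1125
  = 88888.89 plants/ha


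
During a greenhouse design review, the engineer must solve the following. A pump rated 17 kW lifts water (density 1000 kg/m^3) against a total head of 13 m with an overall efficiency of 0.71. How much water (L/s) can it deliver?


Q = (P * 1000 * eta) / (rho * g * H)
  = (17 * 1000 * 0.71) / (1000 * 9.81 * 13)
  = 12070 / 127530
  = 0.09464 m^3/s = 94.64 L/s


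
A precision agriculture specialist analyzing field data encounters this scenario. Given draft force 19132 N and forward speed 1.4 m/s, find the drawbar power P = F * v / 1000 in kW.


P = F * v / 1000
  = 19132 * 1.4 / 1000
  = 26784.80 / 1000
  = 26.78 kW


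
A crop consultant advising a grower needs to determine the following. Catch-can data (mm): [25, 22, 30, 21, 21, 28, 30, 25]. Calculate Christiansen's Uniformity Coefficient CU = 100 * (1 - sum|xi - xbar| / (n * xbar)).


xbar = 202 / 8 = 25.250
sum|xi - xbar| = 24.500
CU = 100 * (1 - 24.500 / (8 * 25.250))
   = 100 * (1 - 0.1213)
   = 87.87%


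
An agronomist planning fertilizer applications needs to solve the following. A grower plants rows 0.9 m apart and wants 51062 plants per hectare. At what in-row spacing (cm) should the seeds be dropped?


spacing = 10000 / (row_sp * density)
        = 10000 / (0.9 * 51062)
        = 10000 / 45955.80
        = 0.21760 m = 21.76 cm


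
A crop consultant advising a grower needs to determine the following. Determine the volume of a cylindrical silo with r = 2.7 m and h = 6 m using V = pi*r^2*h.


V = pi * r^2 * h
  = pi * 2.7^2 * 6
  = pi * 7.29 * 6
  = 137.41 m^3


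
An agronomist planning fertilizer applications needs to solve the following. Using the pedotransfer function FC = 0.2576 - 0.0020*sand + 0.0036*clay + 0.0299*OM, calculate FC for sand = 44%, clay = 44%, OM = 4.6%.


FC = 0.2576 - 0.0020*44 + 0.0036*44 + 0.0299*4.6
   = 0.2576 - 0.0880 + 0.1584 + 0.1375
   = 0.4655


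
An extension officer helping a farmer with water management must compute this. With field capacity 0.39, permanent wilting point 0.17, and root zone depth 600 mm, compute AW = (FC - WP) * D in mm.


AW = (FC - WP) * D
   = (0.39 - 0.17) * 600
   = 0.22 * 600
   = 132 mm


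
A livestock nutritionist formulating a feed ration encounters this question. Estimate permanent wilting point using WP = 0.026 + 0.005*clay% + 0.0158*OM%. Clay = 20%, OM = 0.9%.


WP = 0.026 + 0.005*20 + 0.0158*0.9
   = 0.026 + 0.1000 + 0.0142
   = 0.1402


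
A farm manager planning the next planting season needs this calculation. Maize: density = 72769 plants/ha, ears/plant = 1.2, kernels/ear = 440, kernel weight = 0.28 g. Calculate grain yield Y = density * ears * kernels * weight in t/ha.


Y = density * ears * kernels * kw
  = 72769 * 1.2 * 440 * 0.28 g/ha
  = 10758168.96 g/ha
  = 10758.17 kg/ha = 10.76 t/ha
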